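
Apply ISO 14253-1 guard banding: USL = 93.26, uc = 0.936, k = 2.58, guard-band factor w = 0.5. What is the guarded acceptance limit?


U = k * uc = 2.58 * 0.936 = 2.41488
guard band g = w * U = 0.5 * 2.41488 = 1.20744
AL = USL - g = 93.26 - 1.20744
AL = 92.0526

92.0526


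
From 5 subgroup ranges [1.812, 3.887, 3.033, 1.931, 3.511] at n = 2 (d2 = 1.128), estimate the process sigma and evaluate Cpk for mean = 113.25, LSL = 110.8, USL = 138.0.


R_bar = (1.812 + 3.887 + 3.033 + 1.931 + 3.511) / 5 = 2.8348
sigma = R_bar / d2 = 2.8348 / 1.128 = 2.5131206
Cp = (USL - LSL)/(6*sigma) = (138.0 - 110.8)/(6*2.5131206) = 1.8039
Cpu = (138.0 - 113.25)/(3*2.5131206) = 3.2828
Cpl = (113.25 - 110.8)/(3*2.5131206) = 0.3250
Cpk = min(Cpu, Cpl) = 0.3250

0.3250


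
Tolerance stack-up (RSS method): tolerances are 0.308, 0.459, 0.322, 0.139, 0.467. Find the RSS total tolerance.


RSS = sqrt(0.308^2 + 0.459^2 + 0.322^2 + 0.139^2 + 0.467^2)
= sqrt(0.646639)
= 0.8041

0.8041


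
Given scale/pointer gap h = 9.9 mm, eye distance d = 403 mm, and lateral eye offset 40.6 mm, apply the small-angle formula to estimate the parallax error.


error = h * offset / d
= 9.9 * 40.6 / 403
= 0.9974

0.9974


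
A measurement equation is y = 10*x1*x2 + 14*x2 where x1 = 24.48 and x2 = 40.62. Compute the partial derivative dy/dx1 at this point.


y = 10*x1*x2 + 14*x2
dy/dx1 = 10*x2
Evaluate at x2 = 40.62: c1 = 10 * 40.62
c1 = 406.2000

406.2000


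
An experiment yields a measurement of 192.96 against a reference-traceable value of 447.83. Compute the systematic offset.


Systematic error = measured - true
= 192.96 - 447.83
= -254.8700

-254.8700


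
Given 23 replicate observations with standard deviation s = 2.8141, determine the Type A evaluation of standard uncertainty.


u_A = s / sqrt(n)
u_A = 2.8141 / sqrt(23)
u_A = 2.8141 / 4.7958315
u_A = 0.5868

0.5868


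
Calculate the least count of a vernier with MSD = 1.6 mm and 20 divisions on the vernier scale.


LC = MSD / n_div
= 1.6 / 20
= 0.0800

0.0800


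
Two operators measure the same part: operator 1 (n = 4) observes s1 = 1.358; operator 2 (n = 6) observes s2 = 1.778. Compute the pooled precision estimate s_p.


s_p = sqrt(((n1-1)*s1^2 + (n2-1)*s2^2) / (n1+n2-2))
numerator = (4-1)*1.358^2 + (6-1)*1.778^2 = 5.532492 + 15.80642 = 21.338912
denominator = 4 + 6 - 2 = 8
s_p^2 = 21.338912 / 8 = 2.667364
s_p = sqrt(2.667364) = 1.6332

1.6332


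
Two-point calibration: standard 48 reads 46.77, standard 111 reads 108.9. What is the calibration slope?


slope = (y2 - y1) / (x2 - x1)
= (108.9 - 46.77) / (111 - 48)
= 62.1300 / 63
= 0.9862

0.9862


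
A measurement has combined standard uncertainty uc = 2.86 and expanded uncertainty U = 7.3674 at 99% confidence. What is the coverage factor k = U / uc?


k = U / uc
k = 7.3674 / 2.86
k = 2.576

2.576


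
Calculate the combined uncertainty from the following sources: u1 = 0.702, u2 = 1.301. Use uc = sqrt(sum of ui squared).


uc = sqrt(0.702^2 + 1.301^2)
uc = sqrt(2.185405)
uc = 1.4783

1.4783


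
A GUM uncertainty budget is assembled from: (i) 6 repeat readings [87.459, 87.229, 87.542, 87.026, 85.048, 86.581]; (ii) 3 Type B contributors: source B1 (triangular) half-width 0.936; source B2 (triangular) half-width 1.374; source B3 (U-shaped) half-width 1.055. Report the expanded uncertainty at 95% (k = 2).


mean = (87.459 + 87.229 + 87.542 + 87.026 + 85.048 + 86.581) / 6 = 86.81416667
s = sqrt(sum((x - mean)^2)/(n-1)) = 0.93125967
u_A = s / sqrt(n) = 0.93125967 / sqrt(6) = 0.38018517
u_B1 = 0.936 / sqrt(6) = 0.3821204
u_B2 = 1.374 / sqrt(6) = 0.56093315
u_B3 = 1.055 / sqrt(2) = 0.74599765
uc = sqrt(0.38018517^2 + 0.3821204^2 + 0.56093315^2 + 0.74599765^2) = 1.077829
U = k * uc = 2 * 1.077829
U = 2.1557

2.1557


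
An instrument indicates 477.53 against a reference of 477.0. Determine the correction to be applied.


Correction = standard - reading
= 477.0 - 477.53
= -0.5300

-0.5300


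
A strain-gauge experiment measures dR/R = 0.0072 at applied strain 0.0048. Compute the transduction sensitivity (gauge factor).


GF = (dR/R) / epsilon
= 0.0072 / 0.0048
= 1.5000

1.5000


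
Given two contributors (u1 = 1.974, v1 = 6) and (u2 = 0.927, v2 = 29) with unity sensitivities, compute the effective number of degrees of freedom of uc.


uc = sqrt(u1^2 + u2^2) = sqrt(1.974^2 + 0.927^2) = 2.1808267
v_eff = uc^4 / (u1^4/v1 + u2^4/v2)
= 2.1808267^4 / (1.974^4/6 + 0.927^4/29)
= 22.619584 / 2.5561443
v_eff = 8.8491

8.8491


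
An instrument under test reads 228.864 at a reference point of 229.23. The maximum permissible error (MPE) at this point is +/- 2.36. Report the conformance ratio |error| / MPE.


e = indication - reference = 228.864 - 229.23 = -0.3660
|e| = 0.3660
ratio = |e| / MPE = 0.3660 / 2.36
ratio = 0.1551

0.1551


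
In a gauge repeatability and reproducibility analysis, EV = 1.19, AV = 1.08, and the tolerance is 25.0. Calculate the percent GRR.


GRR = sqrt(EV^2 + AV^2) = sqrt(1.19^2 + 1.08^2) = 1.6070159
%GRR = GRR / tol * 100 = 1.6070159 / 25.0 * 100
%GRR = 6.4281

6.4281


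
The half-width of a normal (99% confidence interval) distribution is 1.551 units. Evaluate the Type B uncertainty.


u_B = half_width / 2.576
u_B = 1.551 / 2.576
u_B = 0.6021

0.6021


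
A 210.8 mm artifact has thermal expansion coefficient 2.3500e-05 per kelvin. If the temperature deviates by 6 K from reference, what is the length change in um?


dL = L * alpha * dT
= 210.8 * 2.3500e-05 * 6
= 0.0297228 mm
dL_um = 0.0297228 * 1000 = 29.7228 um

29.7228


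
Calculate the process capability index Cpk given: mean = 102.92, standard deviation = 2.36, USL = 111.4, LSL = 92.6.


Cpu = (USL - mean) / (3*sigma) = (111.4 - 102.92) / (3*2.36) = 1.1977
Cpl = (mean - LSL) / (3*sigma) = (102.92 - 92.6) / (3*2.36) = 1.4576
Cpk = min(Cpu, Cpl) = 1.1977

1.1977


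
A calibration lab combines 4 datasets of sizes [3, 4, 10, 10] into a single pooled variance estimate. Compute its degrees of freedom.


nu = sum_i (n_i - 1)
nu = ((3 - 1) + (4 - 1) + (10 - 1) + (10 - 1))
nu = 2 + 3 + 9 + 9
nu = 23

23


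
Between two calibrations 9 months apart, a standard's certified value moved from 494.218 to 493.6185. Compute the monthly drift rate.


rate = (v2 - v1) / months
= (493.6185 - 494.218) / 9
= -0.5995 / 9
= -0.0666

-0.0666


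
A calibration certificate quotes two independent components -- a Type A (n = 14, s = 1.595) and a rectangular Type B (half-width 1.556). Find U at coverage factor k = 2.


u_A = s / sqrt(n) = 1.595 / sqrt(14) = 0.42628168
u_B = half_width / sqrt(3) = 1.556 / sqrt(3) = 0.89835702
uc = sqrt(u_A^2 + u_B^2) = sqrt(0.42628168^2 + 0.89835702^2) = 0.99436483
U = k * uc = 2 * 0.99436483
U = 1.9887

1.9887


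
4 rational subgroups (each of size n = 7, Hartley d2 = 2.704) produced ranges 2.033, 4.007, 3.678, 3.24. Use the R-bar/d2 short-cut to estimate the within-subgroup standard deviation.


R_bar = (2.033 + 4.007 + 3.678 + 3.24) / 4
R_bar = 12.958 / 4 = 3.2395
sigma_hat = R_bar / d2 = 3.2395 / 2.704 = 1.1980

1.1980


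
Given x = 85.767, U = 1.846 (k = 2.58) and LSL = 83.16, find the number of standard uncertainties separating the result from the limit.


u = U / k = 1.846 / 2.58 = 0.71550388
margin = |LSL - x| = |83.16 - 85.767| = 2.607
z = margin / u = 2.607 / 0.71550388
z = 3.6436

3.6436


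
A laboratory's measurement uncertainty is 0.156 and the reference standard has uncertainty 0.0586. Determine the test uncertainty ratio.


TUR = u_lab / u_ref
= 0.156 / 0.0586
= 2.6621

2.6621


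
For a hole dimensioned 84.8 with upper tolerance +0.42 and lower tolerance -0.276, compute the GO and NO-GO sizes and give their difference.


GO = nominal - lower_tol (smallest hole = maximum material condition)
GO = 84.8 - 0.276 = 84.524
NO-GO = nominal + upper_tol (largest hole = least material condition)
NO-GO = 84.8 + 0.42 = 85.22
spread = NO-GO - GO = 85.22 - 84.524 = 0.6960

0.6960


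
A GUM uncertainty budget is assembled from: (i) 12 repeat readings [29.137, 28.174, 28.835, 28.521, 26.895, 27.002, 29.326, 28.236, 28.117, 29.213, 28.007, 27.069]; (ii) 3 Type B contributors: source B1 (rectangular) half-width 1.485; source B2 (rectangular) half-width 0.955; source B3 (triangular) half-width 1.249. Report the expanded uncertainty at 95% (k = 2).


mean = (29.137 + 28.174 + 28.835 + 28.521 + 26.895 + 27.002 + 29.326 + 28.236 + 28.117 + 29.213 + 28.007 + 27.069) / 12 = 28.211
s = sqrt(sum((x - mean)^2)/(n-1)) = 0.86024986
u_A = s / sqrt(n) = 0.86024986 / sqrt(12) = 0.24833274
u_B1 = 1.485 / sqrt(3) = 0.85736515
u_B2 = 0.955 / sqrt(3) = 0.55136951
u_B3 = 1.249 / sqrt(6) = 0.50990211
uc = sqrt(0.24833274^2 + 0.85736515^2 + 0.55136951^2 + 0.50990211^2) = 1.166513
U = k * uc = 2 * 1.166513
U = 2.3330

2.3330


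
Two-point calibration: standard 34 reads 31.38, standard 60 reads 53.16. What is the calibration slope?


slope = (y2 - y1) / (x2 - x1)
= (53.16 - 31.38) / (60 - 34)
= 21.7800 / 26
= 0.8377

0.8377


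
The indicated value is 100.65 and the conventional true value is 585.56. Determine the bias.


Systematic error = measured - true
= 100.65 - 585.56
= -484.9100

-484.9100


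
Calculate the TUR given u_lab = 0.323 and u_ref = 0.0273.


TUR = u_lab / u_ref
= 0.323 / 0.0273
= 11.8315

11.8315


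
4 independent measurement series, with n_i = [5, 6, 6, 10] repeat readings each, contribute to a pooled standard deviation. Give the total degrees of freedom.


nu = sum_i (n_i - 1)
nu = ((5 - 1) + (6 - 1) + (6 - 1) + (10 - 1))
nu = 4 + 5 + 5 + 9
nu = 23

23


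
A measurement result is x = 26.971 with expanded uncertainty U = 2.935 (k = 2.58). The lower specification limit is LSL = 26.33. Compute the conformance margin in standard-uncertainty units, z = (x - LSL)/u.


u = U / k = 2.935 / 2.58 = 1.1375969
margin = |LSL - x| = |26.33 - 26.971| = 0.641
z = margin / u = 0.641 / 1.1375969
z = 0.5635

0.5635


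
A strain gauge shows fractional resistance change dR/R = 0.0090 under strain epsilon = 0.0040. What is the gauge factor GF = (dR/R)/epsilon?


GF = (dR/R) / epsilon
= 0.0090 / 0.0040
= 2.2500

2.2500


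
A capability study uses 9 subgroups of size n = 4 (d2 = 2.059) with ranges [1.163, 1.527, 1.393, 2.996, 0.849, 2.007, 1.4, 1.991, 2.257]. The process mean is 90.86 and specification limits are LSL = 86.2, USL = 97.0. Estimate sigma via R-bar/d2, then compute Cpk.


R_bar = (1.163 + 1.527 + 1.393 + 2.996 + 0.849 + 2.007 + 1.4 + 1.991 + 2.257) / 9 = 1.7314444
sigma = R_bar / d2 = 1.7314444 / 2.059 = 0.8409152
Cp = (USL - LSL)/(6*sigma) = (97.0 - 86.2)/(6*0.8409152) = 2.1405
Cpu = (97.0 - 90.86)/(3*0.8409152) = 2.4339
Cpl = (90.86 - 86.2)/(3*0.8409152) = 1.8472
Cpk = min(Cpu, Cpl) = 1.8472

1.8472


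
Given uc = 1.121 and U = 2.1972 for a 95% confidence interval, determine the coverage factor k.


k = U / uc
k = 2.1972 / 1.121
k = 1.96

1.96


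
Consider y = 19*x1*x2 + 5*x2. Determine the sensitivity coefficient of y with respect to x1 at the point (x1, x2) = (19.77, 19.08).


y = 19*x1*x2 + 5*x2
dy/dx1 = 19*x2
Evaluate at x2 = 19.08: c1 = 19 * 19.08
c1 = 362.5200

362.5200


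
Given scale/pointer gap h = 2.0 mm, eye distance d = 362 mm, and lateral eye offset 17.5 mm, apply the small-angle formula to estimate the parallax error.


error = h * offset / d
= 2.0 * 17.5 / 362
= 0.0967

0.0967


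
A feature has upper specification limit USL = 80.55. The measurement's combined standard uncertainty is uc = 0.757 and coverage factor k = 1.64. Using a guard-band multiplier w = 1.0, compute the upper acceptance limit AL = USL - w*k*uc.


U = k * uc = 1.64 * 0.757 = 1.24148
guard band g = w * U = 1.0 * 1.24148 = 1.24148
AL = USL - g = 80.55 - 1.24148
AL = 79.3085

79.3085


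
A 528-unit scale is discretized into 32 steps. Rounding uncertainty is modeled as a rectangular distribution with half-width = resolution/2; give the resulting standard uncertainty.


resolution = range / divisions
resolution = 528 / 32 = 16.5
u_res = resolution / (2*sqrt(3))
u_res = 16.5 / 3.4641016
u_res = 4.7631

4.7631


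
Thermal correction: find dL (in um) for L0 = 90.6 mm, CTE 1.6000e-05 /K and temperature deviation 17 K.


dL = L * alpha * dT
= 90.6 * 1.6000e-05 * 17
= 0.0246432 mm
dL_um = 0.0246432 * 1000 = 24.6432 um

24.6432


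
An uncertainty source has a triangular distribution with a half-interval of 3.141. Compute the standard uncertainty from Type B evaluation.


u_B = half_width / sqrt(6)
u_B = 3.141 / 2.4494897
u_B = 1.2823

1.2823


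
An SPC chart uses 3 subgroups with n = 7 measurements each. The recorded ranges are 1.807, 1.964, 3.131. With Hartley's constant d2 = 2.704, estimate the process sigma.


R_bar = (1.807 + 1.964 + 3.131) / 3
R_bar = 6.902 / 3 = 2.3006667
sigma_hat = R_bar / d2 = 2.3006667 / 2.704 = 0.8508

0.8508


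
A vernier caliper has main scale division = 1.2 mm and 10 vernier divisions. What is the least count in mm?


LC = MSD / n_div
= 1.2 / 10
= 0.1200

0.1200


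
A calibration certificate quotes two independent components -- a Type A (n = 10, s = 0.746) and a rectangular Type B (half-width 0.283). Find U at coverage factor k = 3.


u_A = s / sqrt(n) = 0.746 / sqrt(10) = 0.23590591
u_B = half_width / sqrt(3) = 0.283 / sqrt(3) = 0.16339013
uc = sqrt(u_A^2 + u_B^2) = sqrt(0.23590591^2 + 0.16339013^2) = 0.2869633
U = k * uc = 3 * 0.2869633
U = 0.8609

0.8609


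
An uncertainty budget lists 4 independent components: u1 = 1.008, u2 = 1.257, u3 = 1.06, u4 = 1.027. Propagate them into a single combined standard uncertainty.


uc = sqrt(1.008^2 + 1.257^2 + 1.06^2 + 1.027^2)
uc = sqrt(4.774442)
uc = 2.1850

2.1850


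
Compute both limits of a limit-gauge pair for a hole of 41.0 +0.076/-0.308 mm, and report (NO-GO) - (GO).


GO = nominal - lower_tol (smallest hole = maximum material condition)
GO = 41.0 - 0.308 = 40.692
NO-GO = nominal + upper_tol (largest hole = least material condition)
NO-GO = 41.0 + 0.076 = 41.076
spread = NO-GO - GO = 41.076 - 40.692 = 0.3840

0.3840


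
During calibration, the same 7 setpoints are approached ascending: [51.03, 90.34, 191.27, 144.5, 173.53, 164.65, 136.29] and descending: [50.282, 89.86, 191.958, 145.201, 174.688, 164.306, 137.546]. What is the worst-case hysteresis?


|51.03 - 50.282| = 0.7480
|90.34 - 89.86| = 0.4800
|191.27 - 191.958| = 0.6880
|144.5 - 145.201| = 0.7010
|173.53 - 174.688| = 1.1580
|164.65 - 164.306| = 0.3440
|136.29 - 137.546| = 1.2560
hysteresis = max(diffs) = 1.2560

1.2560


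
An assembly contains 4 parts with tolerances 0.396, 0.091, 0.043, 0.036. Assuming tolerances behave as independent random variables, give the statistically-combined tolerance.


RSS = sqrt(0.396^2 + 0.091^2 + 0.043^2 + 0.036^2)
= sqrt(0.168242)
= 0.4102

0.4102


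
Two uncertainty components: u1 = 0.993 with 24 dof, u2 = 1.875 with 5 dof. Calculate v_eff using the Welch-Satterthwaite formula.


uc = sqrt(u1^2 + u2^2) = sqrt(0.993^2 + 1.875^2) = 2.1217149
v_eff = uc^4 / (u1^4/v1 + u2^4/v2)
= 2.1217149^4 / (0.993^4/24 + 1.875^4/5)
= 20.26507 / 2.512436
v_eff = 8.0659

8.0659


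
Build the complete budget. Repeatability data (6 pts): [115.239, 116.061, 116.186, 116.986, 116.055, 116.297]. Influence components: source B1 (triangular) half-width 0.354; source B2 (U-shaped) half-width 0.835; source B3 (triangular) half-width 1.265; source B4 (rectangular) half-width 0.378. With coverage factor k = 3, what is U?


mean = (115.239 + 116.061 + 116.186 + 116.986 + 116.055 + 116.297) / 6 = 116.1373333
s = sqrt(sum((x - mean)^2)/(n-1)) = 0.55994738
u_A = s / sqrt(n) = 0.55994738 / sqrt(6) = 0.22859756
u_B1 = 0.354 / sqrt(6) = 0.14451989
u_B2 = 0.835 / sqrt(2) = 0.59043416
u_B3 = 1.265 / sqrt(6) = 0.51643409
u_B4 = 0.378 / sqrt(3) = 0.2182384
uc = sqrt(0.22859756^2 + 0.14451989^2 + 0.59043416^2 + 0.51643409^2 + 0.2182384^2) = 0.85795542
U = k * uc = 3 * 0.85795542
U = 2.5739

2.5739


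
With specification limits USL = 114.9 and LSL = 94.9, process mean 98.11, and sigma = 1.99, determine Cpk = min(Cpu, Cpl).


Cpu = (USL - mean) / (3*sigma) = (114.9 - 98.11) / (3*1.99) = 2.8124
Cpl = (mean - LSL) / (3*sigma) = (98.11 - 94.9) / (3*1.99) = 0.5377
Cpk = min(Cpu, Cpl) = 0.5377

0.5377


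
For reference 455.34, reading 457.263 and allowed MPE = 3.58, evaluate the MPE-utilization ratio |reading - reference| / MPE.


e = indication - reference = 457.263 - 455.34 = 1.9230
|e| = 1.9230
ratio = |e| / MPE = 1.9230 / 3.58
ratio = 0.5372

0.5372


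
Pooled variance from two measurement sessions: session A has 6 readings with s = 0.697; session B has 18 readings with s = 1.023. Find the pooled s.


s_p = sqrt(((n1-1)*s1^2 + (n2-1)*s2^2) / (n1+n2-2))
numerator = (6-1)*0.697^2 + (18-1)*1.023^2 = 2.429045 + 17.790993 = 20.220038
denominator = 6 + 18 - 2 = 22
s_p^2 = 20.220038 / 22 = 0.91909264
s_p = sqrt(0.91909264) = 0.9587

0.9587


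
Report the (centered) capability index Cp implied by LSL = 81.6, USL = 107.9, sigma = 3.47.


Cp = (USL - LSL) / (6 * sigma)
= (107.9 - 81.6) / (6 * 3.47)
= 26.3000 / 20.8200
= 1.2632

1.2632


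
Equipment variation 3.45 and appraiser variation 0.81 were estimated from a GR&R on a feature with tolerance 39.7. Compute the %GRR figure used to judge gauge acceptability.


GRR = sqrt(EV^2 + AV^2) = sqrt(3.45^2 + 0.81^2) = 3.5438115
%GRR = GRR / tol * 100 = 3.5438115 / 39.7 * 100
%GRR = 8.9265

8.9265


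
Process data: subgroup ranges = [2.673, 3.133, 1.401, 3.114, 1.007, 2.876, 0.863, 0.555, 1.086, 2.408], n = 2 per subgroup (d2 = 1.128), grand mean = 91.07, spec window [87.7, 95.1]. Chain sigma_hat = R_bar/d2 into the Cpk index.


R_bar = (2.673 + 3.133 + 1.401 + 3.114 + 1.007 + 2.876 + 0.863 + 0.555 + 1.086 + 2.408) / 10 = 1.9116
sigma = R_bar / d2 = 1.9116 / 1.128 = 1.6946809
Cp = (USL - LSL)/(6*sigma) = (95.1 - 87.7)/(6*1.6946809) = 0.7278
Cpu = (95.1 - 91.07)/(3*1.6946809) = 0.7927
Cpl = (91.07 - 87.7)/(3*1.6946809) = 0.6629
Cpk = min(Cpu, Cpl) = 0.6629

0.6629


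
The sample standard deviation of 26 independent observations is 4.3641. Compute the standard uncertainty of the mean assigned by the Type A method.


u_A = s / sqrt(n)
u_A = 4.3641 / sqrt(26)
u_A = 4.3641 / 5.0990195
u_A = 0.8559

0.8559


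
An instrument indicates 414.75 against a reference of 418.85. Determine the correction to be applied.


Correction = standard - reading
= 418.85 - 414.75
= 4.1000

4.1000


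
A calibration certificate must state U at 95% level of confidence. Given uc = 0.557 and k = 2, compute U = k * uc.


U = k * uc
U = 2 * 0.557
U = 1.1140

1.1140


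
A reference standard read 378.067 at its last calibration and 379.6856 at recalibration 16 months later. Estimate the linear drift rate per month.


rate = (v2 - v1) / months
= (379.6856 - 378.067) / 16
= 1.6186 / 16
= 0.1012

0.1012


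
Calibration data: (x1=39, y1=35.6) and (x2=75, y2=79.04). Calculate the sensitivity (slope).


slope = (y2 - y1) / (x2 - x1)
= (79.04 - 35.6) / (75 - 39)
= 43.4400 / 36
= 1.2067

1.2067


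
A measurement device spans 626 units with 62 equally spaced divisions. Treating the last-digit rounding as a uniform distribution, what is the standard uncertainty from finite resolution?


resolution = range / divisions
resolution = 626 / 62 = 10.096774
u_res = resolution / (2*sqrt(3))
u_res = 10.096774 / 3.4641016
u_res = 2.9147

2.9147


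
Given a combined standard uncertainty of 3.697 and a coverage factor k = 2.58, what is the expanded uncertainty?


U = k * uc
U = 2.58 * 3.697
U = 9.5383

9.5383


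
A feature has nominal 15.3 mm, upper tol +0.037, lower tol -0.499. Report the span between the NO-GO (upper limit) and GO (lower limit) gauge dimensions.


GO = nominal - lower_tol (smallest hole = maximum material condition)
GO = 15.3 - 0.499 = 14.801
NO-GO = nominal + upper_tol (largest hole = least material condition)
NO-GO = 15.3 + 0.037 = 15.337
spread = NO-GO - GO = 15.337 - 14.801 = 0.5360

0.5360


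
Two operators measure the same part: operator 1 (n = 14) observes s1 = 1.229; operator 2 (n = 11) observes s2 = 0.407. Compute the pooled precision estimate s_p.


s_p = sqrt(((n1-1)*s1^2 + (n2-1)*s2^2) / (n1+n2-2))
numerator = (14-1)*1.229^2 + (11-1)*0.407^2 = 19.635733 + 1.65649 = 21.292223
denominator = 14 + 11 - 2 = 23
s_p^2 = 21.292223 / 23 = 0.92574883
s_p = sqrt(0.92574883) = 0.9622

0.9622


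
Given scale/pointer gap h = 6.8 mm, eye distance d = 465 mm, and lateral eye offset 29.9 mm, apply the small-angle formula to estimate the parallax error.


error = h * offset / d
= 6.8 * 29.9 / 465
= 0.4372

0.4372


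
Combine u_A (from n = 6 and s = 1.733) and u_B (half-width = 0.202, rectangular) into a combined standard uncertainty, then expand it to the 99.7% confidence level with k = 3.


u_A = s / sqrt(n) = 1.733 / sqrt(6) = 0.70749429
u_B = half_width / sqrt(3) = 0.202 / sqrt(3) = 0.11662475
uc = sqrt(u_A^2 + u_B^2) = sqrt(0.70749429^2 + 0.11662475^2) = 0.71704219
U = k * uc = 3 * 0.71704219
U = 2.1511

2.1511


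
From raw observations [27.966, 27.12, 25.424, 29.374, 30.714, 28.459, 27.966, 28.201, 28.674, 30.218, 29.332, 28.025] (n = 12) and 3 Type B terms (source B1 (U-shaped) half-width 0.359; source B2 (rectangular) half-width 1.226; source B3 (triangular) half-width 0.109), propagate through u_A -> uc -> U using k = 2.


mean = (27.966 + 27.12 + 25.424 + 29.374 + 30.714 + 28.459 + 27.966 + 28.201 + 28.674 + 30.218 + 29.332 + 28.025) / 12 = 28.45608333
s = sqrt(sum((x - mean)^2)/(n-1)) = 1.4003164
u_A = s / sqrt(n) = 1.4003164 / sqrt(12) = 0.40423653
u_B1 = 0.359 / sqrt(2) = 0.25385133
u_B2 = 1.226 / sqrt(3) = 0.70783143
u_B3 = 0.109 / sqrt(6) = 0.044499064
uc = sqrt(0.40423653^2 + 0.25385133^2 + 0.70783143^2 + 0.044499064^2) = 0.85489951
U = k * uc = 2 * 0.85489951
U = 1.7098

1.7098


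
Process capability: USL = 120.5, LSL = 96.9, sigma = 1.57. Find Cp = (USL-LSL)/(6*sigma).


Cp = (USL - LSL) / (6 * sigma)
= (120.5 - 96.9) / (6 * 1.57)
= 23.6000 / 9.4200
= 2.5053

2.5053


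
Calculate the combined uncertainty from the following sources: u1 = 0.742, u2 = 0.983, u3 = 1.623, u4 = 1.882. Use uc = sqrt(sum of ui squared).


uc = sqrt(0.742^2 + 0.983^2 + 1.623^2 + 1.882^2)
uc = sqrt(7.692906)
uc = 2.7736

2.7736


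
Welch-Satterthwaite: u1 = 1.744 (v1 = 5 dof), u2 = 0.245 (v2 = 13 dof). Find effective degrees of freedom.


uc = sqrt(u1^2 + u2^2) = sqrt(1.744^2 + 0.245^2) = 1.7611249
v_eff = uc^4 / (u1^4/v1 + u2^4/v2)
= 1.7611249^4 / (1.744^4/5 + 0.245^4/13)
= 9.6196801 / 1.8504654
v_eff = 5.1985

5.1985


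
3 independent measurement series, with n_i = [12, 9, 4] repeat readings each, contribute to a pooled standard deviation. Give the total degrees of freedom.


nu = sum_i (n_i - 1)
nu = ((12 - 1) + (9 - 1) + (4 - 1))
nu = 11 + 8 + 3
nu = 22

22


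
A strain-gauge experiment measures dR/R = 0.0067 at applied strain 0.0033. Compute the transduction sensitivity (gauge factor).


GF = (dR/R) / epsilon
= 0.0067 / 0.0033
= 2.0303

2.0303


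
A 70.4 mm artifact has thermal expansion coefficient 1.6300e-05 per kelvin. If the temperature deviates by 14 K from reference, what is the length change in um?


dL = L * alpha * dT
= 70.4 * 1.6300e-05 * 14
= 0.0160653 mm
dL_um = 0.0160653 * 1000 = 16.0653 um

16.0653


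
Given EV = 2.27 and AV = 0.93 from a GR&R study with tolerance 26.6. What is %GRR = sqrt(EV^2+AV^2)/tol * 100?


GRR = sqrt(EV^2 + AV^2) = sqrt(2.27^2 + 0.93^2) = 2.4531205
%GRR = GRR / tol * 100 = 2.4531205 / 26.6 * 100
%GRR = 9.2223

9.2223


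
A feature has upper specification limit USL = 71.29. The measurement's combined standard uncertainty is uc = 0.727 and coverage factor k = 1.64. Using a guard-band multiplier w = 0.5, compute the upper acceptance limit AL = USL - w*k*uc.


U = k * uc = 1.64 * 0.727 = 1.19228
guard band g = w * U = 0.5 * 1.19228 = 0.59614
AL = USL - g = 71.29 - 0.59614
AL = 70.6939

70.6939


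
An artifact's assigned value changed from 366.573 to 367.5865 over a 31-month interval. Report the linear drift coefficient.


rate = (v2 - v1) / months
= (367.5865 - 366.573) / 31
= 1.0135 / 31
= 0.0327

0.0327


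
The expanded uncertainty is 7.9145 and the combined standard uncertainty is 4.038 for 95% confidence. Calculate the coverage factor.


k = U / uc
k = 7.9145 / 4.038
k = 1.96

1.96


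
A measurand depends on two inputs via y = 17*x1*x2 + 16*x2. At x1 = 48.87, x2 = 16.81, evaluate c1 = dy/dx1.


y = 17*x1*x2 + 16*x2
dy/dx1 = 17*x2
Evaluate at x2 = 16.81: c1 = 17 * 16.81
c1 = 285.7700

285.7700


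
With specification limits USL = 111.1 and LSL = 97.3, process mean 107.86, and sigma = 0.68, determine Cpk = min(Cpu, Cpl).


Cpu = (USL - mean) / (3*sigma) = (111.1 - 107.86) / (3*0.68) = 1.5882
Cpl = (mean - LSL) / (3*sigma) = (107.86 - 97.3) / (3*0.68) = 5.1765
Cpk = min(Cpu, Cpl) = 1.5882

1.5882


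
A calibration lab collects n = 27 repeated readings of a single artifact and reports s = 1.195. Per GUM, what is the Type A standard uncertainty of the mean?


u_A = s / sqrt(n)
u_A = 1.195 / sqrt(27)
u_A = 1.195 / 5.1961524
u_A = 0.2300

0.2300


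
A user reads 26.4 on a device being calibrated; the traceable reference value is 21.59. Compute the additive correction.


Correction = standard - reading
= 21.59 - 26.4
= -4.8100

-4.8100


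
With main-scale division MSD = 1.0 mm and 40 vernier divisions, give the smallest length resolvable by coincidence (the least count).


LC = MSD / n_div
= 1.0 / 40
= 0.0250

0.0250


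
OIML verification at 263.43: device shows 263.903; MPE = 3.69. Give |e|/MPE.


e = indication - reference = 263.903 - 263.43 = 0.4730
|e| = 0.4730
ratio = |e| / MPE = 0.4730 / 3.69
ratio = 0.1282

0.1282


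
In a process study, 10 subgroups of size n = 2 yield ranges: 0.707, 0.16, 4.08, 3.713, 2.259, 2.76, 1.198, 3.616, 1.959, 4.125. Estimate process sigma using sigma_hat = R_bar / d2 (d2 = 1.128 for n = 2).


R_bar = (0.707 + 0.16 + 4.08 + 3.713 + 2.259 + 2.76 + 1.198 + 3.616 + 1.959 + 4.125) / 10
R_bar = 24.577 / 10 = 2.4577
sigma_hat = R_bar / d2 = 2.4577 / 1.128 = 2.1788

2.1788


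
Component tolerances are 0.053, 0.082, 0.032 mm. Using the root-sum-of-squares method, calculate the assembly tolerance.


RSS = sqrt(0.053^2 + 0.082^2 + 0.032^2)
= sqrt(0.010557)
= 0.1027

0.1027


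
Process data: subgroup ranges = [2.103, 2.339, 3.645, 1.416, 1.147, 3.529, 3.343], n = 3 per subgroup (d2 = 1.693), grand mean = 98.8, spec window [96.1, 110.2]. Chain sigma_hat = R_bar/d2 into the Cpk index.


R_bar = (2.103 + 2.339 + 3.645 + 1.416 + 1.147 + 3.529 + 3.343) / 7 = 2.5031429
sigma = R_bar / d2 = 2.5031429 / 1.693 = 1.478525
Cp = (USL - LSL)/(6*sigma) = (110.2 - 96.1)/(6*1.478525) = 1.5894
Cpu = (110.2 - 98.8)/(3*1.478525) = 2.5701
Cpl = (98.8 - 96.1)/(3*1.478525) = 0.6087
Cpk = min(Cpu, Cpl) = 0.6087

0.6087


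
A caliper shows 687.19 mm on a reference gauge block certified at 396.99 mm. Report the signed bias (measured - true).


Systematic error = measured - true
= 687.19 - 396.99
= 290.2000

290.2000


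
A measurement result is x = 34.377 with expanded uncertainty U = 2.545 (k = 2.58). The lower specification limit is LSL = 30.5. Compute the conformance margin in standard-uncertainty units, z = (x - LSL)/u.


u = U / k = 2.545 / 2.58 = 0.98643411
margin = |LSL - x| = |30.5 - 34.377| = 3.877
z = margin / u = 3.877 / 0.98643411
z = 3.9303

3.9303


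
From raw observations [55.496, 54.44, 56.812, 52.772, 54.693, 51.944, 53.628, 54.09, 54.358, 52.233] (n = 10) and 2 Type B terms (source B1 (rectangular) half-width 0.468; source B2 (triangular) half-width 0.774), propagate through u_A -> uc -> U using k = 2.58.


mean = (55.496 + 54.44 + 56.812 + 52.772 + 54.693 + 51.944 + 53.628 + 54.09 + 54.358 + 52.233) / 10 = 54.0466
s = sqrt(sum((x - mean)^2)/(n-1)) = 1.4880842
u_A = s / sqrt(n) = 1.4880842 / sqrt(10) = 0.47057354
u_B1 = 0.468 / sqrt(3) = 0.27019993
u_B2 = 0.774 / sqrt(6) = 0.31598418
uc = sqrt(0.47057354^2 + 0.27019993^2 + 0.31598418^2) = 0.62792791
U = k * uc = 2.58 * 0.62792791
U = 1.6201

1.6201


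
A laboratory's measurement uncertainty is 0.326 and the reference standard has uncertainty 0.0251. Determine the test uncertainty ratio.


TUR = u_lab / u_ref
= 0.326 / 0.0251
= 12.9880

12.9880


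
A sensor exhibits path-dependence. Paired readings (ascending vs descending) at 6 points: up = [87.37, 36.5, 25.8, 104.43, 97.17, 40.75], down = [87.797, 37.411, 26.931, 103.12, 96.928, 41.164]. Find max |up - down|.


|87.37 - 87.797| = 0.4270
|36.5 - 37.411| = 0.9110
|25.8 - 26.931| = 1.1310
|104.43 - 103.12| = 1.3100
|97.17 - 96.928| = 0.2420
|40.75 - 41.164| = 0.4140
hysteresis = max(diffs) = 1.3100

1.3100


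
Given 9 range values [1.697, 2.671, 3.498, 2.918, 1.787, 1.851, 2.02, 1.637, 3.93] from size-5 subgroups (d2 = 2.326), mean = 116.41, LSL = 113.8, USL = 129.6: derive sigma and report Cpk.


R_bar = (1.697 + 2.671 + 3.498 + 2.918 + 1.787 + 1.851 + 2.02 + 1.637 + 3.93) / 9 = 2.4454444
sigma = R_bar / d2 = 2.4454444 / 2.326 = 1.0513518
Cp = (USL - LSL)/(6*sigma) = (129.6 - 113.8)/(6*1.0513518) = 2.5047
Cpu = (129.6 - 116.41)/(3*1.0513518) = 4.1819
Cpl = (116.41 - 113.8)/(3*1.0513518) = 0.8275
Cpk = min(Cpu, Cpl) = 0.8275

0.8275


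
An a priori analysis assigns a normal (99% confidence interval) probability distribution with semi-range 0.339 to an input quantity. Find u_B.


u_B = half_width / 2.576
u_B = 0.339 / 2.576
u_B = 0.1316

0.1316


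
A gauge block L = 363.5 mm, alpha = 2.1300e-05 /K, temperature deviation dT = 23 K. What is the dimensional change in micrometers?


dL = L * alpha * dT
= 363.5 * 2.1300e-05 * 23
= 0.1780787 mm
dL_um = 0.1780787 * 1000 = 178.0787 um

178.0787


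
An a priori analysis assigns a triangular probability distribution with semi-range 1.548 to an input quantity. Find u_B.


u_B = half_width / sqrt(6)
u_B = 1.548 / 2.4494897
u_B = 0.6320

0.6320


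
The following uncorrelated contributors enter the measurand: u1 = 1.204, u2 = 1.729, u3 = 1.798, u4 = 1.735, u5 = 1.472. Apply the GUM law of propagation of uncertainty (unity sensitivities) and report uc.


uc = sqrt(1.204^2 + 1.729^2 + 1.798^2 + 1.735^2 + 1.472^2)
uc = sqrt(12.84887)
uc = 3.5845

3.5845


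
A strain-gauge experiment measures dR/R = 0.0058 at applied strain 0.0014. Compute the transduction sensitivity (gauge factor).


GF = (dR/R) / epsilon
= 0.0058 / 0.0014
= 4.1429

4.1429


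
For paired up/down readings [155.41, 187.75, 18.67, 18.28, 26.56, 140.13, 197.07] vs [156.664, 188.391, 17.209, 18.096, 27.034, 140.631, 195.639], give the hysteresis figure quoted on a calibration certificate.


|155.41 - 156.664| = 1.2540
|187.75 - 188.391| = 0.6410
|18.67 - 17.209| = 1.4610
|18.28 - 18.096| = 0.1840
|26.56 - 27.034| = 0.4740
|140.13 - 140.631| = 0.5010
|197.07 - 195.639| = 1.4310
hysteresis = max(diffs) = 1.4610

1.4610


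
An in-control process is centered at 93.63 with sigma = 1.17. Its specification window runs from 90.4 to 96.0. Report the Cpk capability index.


Cpu = (USL - mean) / (3*sigma) = (96.0 - 93.63) / (3*1.17) = 0.6752
Cpl = (mean - LSL) / (3*sigma) = (93.63 - 90.4) / (3*1.17) = 0.9202
Cpk = min(Cpu, Cpl) = 0.6752

0.6752


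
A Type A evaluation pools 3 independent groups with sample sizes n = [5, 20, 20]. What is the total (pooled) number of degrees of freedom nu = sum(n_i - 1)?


nu = sum_i (n_i - 1)
nu = ((5 - 1) + (20 - 1) + (20 - 1))
nu = 4 + 19 + 19
nu = 42

42


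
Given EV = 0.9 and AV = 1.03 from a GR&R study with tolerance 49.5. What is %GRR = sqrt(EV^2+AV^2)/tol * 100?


GRR = sqrt(EV^2 + AV^2) = sqrt(0.9^2 + 1.03^2) = 1.3678085
%GRR = GRR / tol * 100 = 1.3678085 / 49.5 * 100
%GRR = 2.7632

2.7632


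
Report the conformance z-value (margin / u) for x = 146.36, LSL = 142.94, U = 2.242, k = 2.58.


u = U / k = 2.242 / 2.58 = 0.86899225
margin = |LSL - x| = |142.94 - 146.36| = 3.42
z = margin / u = 3.42 / 0.86899225
z = 3.9356

3.9356


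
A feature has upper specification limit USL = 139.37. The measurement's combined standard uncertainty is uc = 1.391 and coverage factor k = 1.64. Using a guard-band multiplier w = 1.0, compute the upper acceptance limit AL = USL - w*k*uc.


U = k * uc = 1.64 * 1.391 = 2.28124
guard band g = w * U = 1.0 * 2.28124 = 2.28124
AL = USL - g = 139.37 - 2.28124
AL = 137.0888

137.0888


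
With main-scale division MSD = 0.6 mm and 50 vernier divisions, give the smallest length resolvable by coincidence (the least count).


LC = MSD / n_div
= 0.6 / 50
= 0.0120

0.0120


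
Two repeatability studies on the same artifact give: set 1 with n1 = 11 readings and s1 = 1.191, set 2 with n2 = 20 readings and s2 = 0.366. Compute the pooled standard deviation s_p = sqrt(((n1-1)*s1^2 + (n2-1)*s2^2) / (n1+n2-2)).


s_p = sqrt(((n1-1)*s1^2 + (n2-1)*s2^2) / (n1+n2-2))
numerator = (11-1)*1.191^2 + (20-1)*0.366^2 = 14.18481 + 2.545164 = 16.729974
denominator = 11 + 20 - 2 = 29
s_p^2 = 16.729974 / 29 = 0.57689566
s_p = sqrt(0.57689566) = 0.7595

0.7595


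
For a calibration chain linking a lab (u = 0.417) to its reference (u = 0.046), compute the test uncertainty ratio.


TUR = u_lab / u_ref
= 0.417 / 0.046
= 9.0652

9.0652


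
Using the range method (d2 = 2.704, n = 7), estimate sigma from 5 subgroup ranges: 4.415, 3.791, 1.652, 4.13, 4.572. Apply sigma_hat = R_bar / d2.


R_bar = (4.415 + 3.791 + 1.652 + 4.13 + 4.572) / 5
R_bar = 18.56 / 5 = 3.712
sigma_hat = R_bar / d2 = 3.712 / 2.704 = 1.3728

1.3728


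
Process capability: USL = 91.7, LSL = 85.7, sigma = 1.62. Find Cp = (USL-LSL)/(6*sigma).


Cp = (USL - LSL) / (6 * sigma)
= (91.7 - 85.7) / (6 * 1.62)
= 6.0000 / 9.7200
= 0.6173

0.6173


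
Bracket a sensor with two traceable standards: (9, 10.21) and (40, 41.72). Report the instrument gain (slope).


slope = (y2 - y1) / (x2 - x1)
= (41.72 - 10.21) / (40 - 9)
= 31.5100 / 31
= 1.0165

1.0165


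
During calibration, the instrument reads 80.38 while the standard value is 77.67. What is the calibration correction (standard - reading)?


Correction = standard - reading
= 77.67 - 80.38
= -2.7100

-2.7100


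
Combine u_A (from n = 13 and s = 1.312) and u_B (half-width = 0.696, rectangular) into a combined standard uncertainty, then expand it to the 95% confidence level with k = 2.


u_A = s / sqrt(n) = 1.312 / sqrt(13) = 0.36388333
u_B = half_width / sqrt(3) = 0.696 / sqrt(3) = 0.40183579
uc = sqrt(u_A^2 + u_B^2) = sqrt(0.36388333^2 + 0.40183579^2) = 0.54210984
U = k * uc = 2 * 0.54210984
U = 1.0842

1.0842


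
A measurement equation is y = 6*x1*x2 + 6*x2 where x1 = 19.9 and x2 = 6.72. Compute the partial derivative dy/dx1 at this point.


y = 6*x1*x2 + 6*x2
dy/dx1 = 6*x2
Evaluate at x2 = 6.72: c1 = 6 * 6.72
c1 = 40.3200

40.3200


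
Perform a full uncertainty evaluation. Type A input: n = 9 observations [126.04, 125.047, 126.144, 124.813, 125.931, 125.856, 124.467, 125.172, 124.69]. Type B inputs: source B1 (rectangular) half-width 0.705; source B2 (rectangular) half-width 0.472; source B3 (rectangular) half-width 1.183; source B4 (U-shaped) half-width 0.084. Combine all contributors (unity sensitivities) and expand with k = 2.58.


mean = (126.04 + 125.047 + 126.144 + 124.813 + 125.931 + 125.856 + 124.467 + 125.172 + 124.69) / 9 = 125.3511111
s = sqrt(sum((x - mean)^2)/(n-1)) = 0.64491016
u_A = s / sqrt(n) = 0.64491016 / sqrt(9) = 0.21497005
u_B1 = 0.705 / sqrt(3) = 0.40703194
u_B2 = 0.472 / sqrt(3) = 0.27250933
u_B3 = 1.183 / sqrt(3) = 0.68300537
u_B4 = 0.084 / sqrt(2) = 0.05939697
uc = sqrt(0.21497005^2 + 0.40703194^2 + 0.27250933^2 + 0.68300537^2 + 0.05939697^2) = 0.86958196
U = k * uc = 2.58 * 0.86958196
U = 2.2435

2.2435


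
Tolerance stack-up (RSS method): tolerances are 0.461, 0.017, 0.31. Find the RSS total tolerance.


RSS = sqrt(0.461^2 + 0.017^2 + 0.31^2)
= sqrt(0.30891)
= 0.5558

0.5558


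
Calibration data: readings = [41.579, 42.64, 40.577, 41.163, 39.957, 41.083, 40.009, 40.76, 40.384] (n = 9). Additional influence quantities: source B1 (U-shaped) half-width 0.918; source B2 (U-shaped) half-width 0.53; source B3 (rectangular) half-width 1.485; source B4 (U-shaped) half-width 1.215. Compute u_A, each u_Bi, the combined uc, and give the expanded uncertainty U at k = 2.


mean = (41.579 + 42.64 + 40.577 + 41.163 + 39.957 + 41.083 + 40.009 + 40.76 + 40.384) / 9 = 40.90577778
s = sqrt(sum((x - mean)^2)/(n-1)) = 0.84145065
u_A = s / sqrt(n) = 0.84145065 / sqrt(9) = 0.28048355
u_B1 = 0.918 / sqrt(2) = 0.64912403
u_B2 = 0.53 / sqrt(2) = 0.37476659
u_B3 = 1.485 / sqrt(3) = 0.85736515
u_B4 = 1.215 / sqrt(2) = 0.85913474
uc = sqrt(0.28048355^2 + 0.64912403^2 + 0.37476659^2 + 0.85736515^2 + 0.85913474^2) = 1.4538468
U = k * uc = 2 * 1.4538468
U = 2.9077

2.9077


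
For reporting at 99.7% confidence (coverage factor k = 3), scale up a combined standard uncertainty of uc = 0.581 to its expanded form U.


U = k * uc
U = 3 * 0.581
U = 1.7430

1.7430


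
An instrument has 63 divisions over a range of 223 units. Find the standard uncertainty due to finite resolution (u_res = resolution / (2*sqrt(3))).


resolution = range / divisions
resolution = 223 / 63 = 3.5396825
u_res = resolution / (2*sqrt(3))
u_res = 3.5396825 / 3.4641016
u_res = 1.0218

1.0218


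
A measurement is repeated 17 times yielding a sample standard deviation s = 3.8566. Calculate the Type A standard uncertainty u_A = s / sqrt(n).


u_A = s / sqrt(n)
u_A = 3.8566 / sqrt(17)
u_A = 3.8566 / 4.1231056
u_A = 0.9354

0.9354


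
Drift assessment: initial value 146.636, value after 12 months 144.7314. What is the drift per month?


rate = (v2 - v1) / months
= (144.7314 - 146.636) / 12
= -1.9046 / 12
= -0.1587

-0.1587


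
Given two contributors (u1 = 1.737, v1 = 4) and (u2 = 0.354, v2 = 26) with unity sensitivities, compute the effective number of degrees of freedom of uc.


uc = sqrt(u1^2 + u2^2) = sqrt(1.737^2 + 0.354^2) = 1.7727056
v_eff = uc^4 / (u1^4/v1 + u2^4/v2)
= 1.7727056^4 / (1.737^4/4 + 0.354^4/26)
= 9.8752129 / 2.2764312
v_eff = 4.3380

4.3380


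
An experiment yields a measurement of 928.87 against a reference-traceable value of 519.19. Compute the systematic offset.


Systematic error = measured - true
= 928.87 - 519.19
= 409.6800

409.6800


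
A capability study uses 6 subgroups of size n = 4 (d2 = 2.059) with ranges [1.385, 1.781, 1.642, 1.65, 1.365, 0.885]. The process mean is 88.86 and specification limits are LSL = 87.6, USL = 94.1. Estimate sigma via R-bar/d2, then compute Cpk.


R_bar = (1.385 + 1.781 + 1.642 + 1.65 + 1.365 + 0.885) / 6 = 1.4513333
sigma = R_bar / d2 = 1.4513333 / 2.059 = 0.7048729
Cp = (USL - LSL)/(6*sigma) = (94.1 - 87.6)/(6*0.7048729) = 1.5369
Cpu = (94.1 - 88.86)/(3*0.7048729) = 2.4780
Cpl = (88.86 - 87.6)/(3*0.7048729) = 0.5959
Cpk = min(Cpu, Cpl) = 0.5959

0.5959


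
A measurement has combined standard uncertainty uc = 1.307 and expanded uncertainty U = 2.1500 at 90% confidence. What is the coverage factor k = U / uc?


k = U / uc
k = 2.1500 / 1.307
k = 1.645

1.645


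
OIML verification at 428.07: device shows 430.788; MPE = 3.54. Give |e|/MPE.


e = indication - reference = 430.788 - 428.07 = 2.7180
|e| = 2.7180
ratio = |e| / MPE = 2.7180 / 3.54
ratio = 0.7678

0.7678


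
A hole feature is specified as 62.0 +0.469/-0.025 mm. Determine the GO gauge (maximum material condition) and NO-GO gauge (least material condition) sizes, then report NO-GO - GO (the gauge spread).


GO = nominal - lower_tol (smallest hole = maximum material condition)
GO = 62.0 - 0.025 = 61.975
NO-GO = nominal + upper_tol (largest hole = least material condition)
NO-GO = 62.0 + 0.469 = 62.469
spread = NO-GO - GO = 62.469 - 61.975 = 0.4940

0.4940


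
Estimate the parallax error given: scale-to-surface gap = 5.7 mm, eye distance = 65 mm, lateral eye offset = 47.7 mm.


error = h * offset / d
= 5.7 * 47.7 / 65
= 4.1829

4.1829
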